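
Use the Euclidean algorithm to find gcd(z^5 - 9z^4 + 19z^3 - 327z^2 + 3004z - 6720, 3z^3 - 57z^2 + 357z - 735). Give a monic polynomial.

Repeated division with remainder:
  z^5 - 9z^4 + 19z^3 - 327z^2 + 3004z - 6720 = ((1/3)z^2 + (10/3)z + 30)(3z^3 - 57z^2 + 357z - 735) + (438z^2 - 5256z + 15330)
  3z^3 - 57z^2 + 357z - 735 = ((1/146)z - 7/146)(438z^2 - 5256z + 15330) + (0)
Last nonzero remainder: 438z^2 - 5256z + 15330. Dividing through by 438 gives the monic gcd z^2 - 12z + 35.

z^2 - 12z + 35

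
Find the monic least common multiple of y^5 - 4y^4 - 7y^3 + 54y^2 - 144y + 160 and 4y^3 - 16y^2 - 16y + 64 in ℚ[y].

Apply the Euclidean algorithm:
  y^5 - 4y^4 - 7y^3 + 54y^2 - 144y + 160 = ((1/4)y^2 - 3/4)(4y^3 - 16y^2 - 16y + 64) + (26y^2 - 156y + 208)
  4y^3 - 16y^2 - 16y + 64 = ((2/13)y + 4/13)(26y^2 - 156y + 208) + (0)
Last nonzero remainder: 26y^2 - 156y + 208. Dividing through by 26 gives the monic gcd y^2 - 6y + 8.
Then lcm(f, g) = f·g / gcd(f, g); expanding and making the result monic gives the answer.

y^6 - 2y^5 - 15y^4 + 40y^3 - 36y^2 - 128y + 320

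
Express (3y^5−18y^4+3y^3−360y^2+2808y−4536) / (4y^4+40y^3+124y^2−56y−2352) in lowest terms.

Repeated division with remainder:
  3y^5−18y^4+3y^3−360y^2+2808y−4536 = ((3/4)y−12)(4y^4+40y^3+124y^2−56y−2352) + (390y^3+1170y^2+3900y−32760)
  4y^4+40y^3+124y^2−56y−2352 = ((2/195)y+14/195)(390y^3+1170y^2+3900y−32760) + (0)
Last nonzero remainder: 390y^3+1170y^2+3900y−32760. Dividing through by 390 gives the monic gcd y^3+3y^2+10y−84.
Cancel y^3+3y^2+10y−84 from numerator and denominator to get the reduced form.

(3y^2−27y+54)/(4y+28)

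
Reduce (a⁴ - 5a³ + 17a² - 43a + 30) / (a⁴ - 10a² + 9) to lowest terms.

(a² - a + 10)/(a² + 4a + 3)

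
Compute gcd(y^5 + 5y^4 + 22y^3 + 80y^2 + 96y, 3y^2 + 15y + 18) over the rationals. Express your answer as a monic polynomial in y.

y^2 + 5y + 6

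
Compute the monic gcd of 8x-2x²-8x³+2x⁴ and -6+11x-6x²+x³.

-1+x

Euclidean algorithm in ℚ[x]:
  2x⁴-8x³-2x²+8x = (2x+4)(x³-6x²+11x-6) + (-24x+24)
  x³-6x²+11x-6 = (-(1/24)x²+(5/24)x-1/4)(-24x+24) + (0)
Last nonzero remainder: -24x+24. Dividing through by -24 gives the monic gcd x-1.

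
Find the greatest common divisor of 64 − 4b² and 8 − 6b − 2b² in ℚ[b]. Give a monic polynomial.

4 + b

Repeated division with remainder:
  −4b² + 64 = (2)(−2b² − 6b + 8) + (12b + 48)
  −2b² − 6b + 8 = (−(1/6)b + 1/6)(12b + 48) + (0)
Last nonzero remainder: 12b + 48. Dividing through by 12 gives the monic gcd b + 4.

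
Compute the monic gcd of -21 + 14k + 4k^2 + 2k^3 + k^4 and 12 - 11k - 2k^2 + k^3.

Repeated division with remainder:
  k^4 + 2k^3 + 4k^2 + 14k - 21 = (k + 4)(k^3 - 2k^2 - 11k + 12) + (23k^2 + 46k - 69)
  k^3 - 2k^2 - 11k + 12 = ((1/23)k - 4/23)(23k^2 + 46k - 69) + (0)
Last nonzero remainder: 23k^2 + 46k - 69. Dividing through by 23 gives the monic gcd k^2 + 2k - 3.

-3 + 2k + k^2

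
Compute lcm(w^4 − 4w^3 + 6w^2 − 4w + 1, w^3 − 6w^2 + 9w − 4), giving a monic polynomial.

w^5 − 8w^4 + 22w^3 − 28w^2 + 17w − 4

Apply the Euclidean algorithm:
  w^4 − 4w^3 + 6w^2 − 4w + 1 = (w + 2)(w^3 − 6w^2 + 9w − 4) + (9w^2 − 18w + 9)
  w^3 − 6w^2 + 9w − 4 = ((1/9)w − 4/9)(9w^2 − 18w + 9) + (0)
Last nonzero remainder: 9w^2 − 18w + 9. Dividing through by 9 gives the monic gcd w^2 − 2w + 1.
Then lcm(f, g) = f·g / gcd(f, g); expanding and making the result monic gives the answer.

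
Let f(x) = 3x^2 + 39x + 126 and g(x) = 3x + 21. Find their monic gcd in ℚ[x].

x + 7

By polynomial division,
  3x^2 + 39x + 126 = (x + 6)(3x + 21) + (0)
Last nonzero remainder: 3x + 21. Dividing through by 3 gives the monic gcd x + 7.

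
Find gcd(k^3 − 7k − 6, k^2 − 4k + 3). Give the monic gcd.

k − 3

By polynomial division,
  k^3 − 7k − 6 = (k + 4)(k^2 − 4k + 3) + (6k − 18)
  k^2 − 4k + 3 = ((1/6)k − 1/6)(6k − 18) + (0)
Last nonzero remainder: 6k − 18. Dividing through by 6 gives the monic gcd k − 3.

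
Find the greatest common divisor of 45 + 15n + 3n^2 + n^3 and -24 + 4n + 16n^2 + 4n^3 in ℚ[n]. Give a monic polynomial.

3 + n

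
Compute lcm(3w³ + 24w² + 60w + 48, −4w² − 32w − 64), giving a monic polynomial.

w⁴ + 12w³ + 52w² + 96w + 64

Euclidean algorithm in ℚ[w]:
  3w³ + 24w² + 60w + 48 = (−(3/4)w)(−4w² − 32w − 64) + (12w + 48)
  −4w² − 32w − 64 = (−(1/3)w − 4/3)(12w + 48) + (0)
Last nonzero remainder: 12w + 48. Dividing through by 12 gives the monic gcd w + 4.
Then lcm(f, g) = f·g / gcd(f, g); expanding and making the result monic gives the answer.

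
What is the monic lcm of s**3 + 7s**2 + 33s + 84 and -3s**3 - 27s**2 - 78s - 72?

Euclidean algorithm in ℚ[s]:
  s**3 + 7s**2 + 33s + 84 = (-1/3)(-3s**3 - 27s**2 - 78s - 72) + (-2s**2 + 7s + 60)
  -3s**3 - 27s**2 - 78s - 72 = ((3/2)s + 75/4)(-2s**2 + 7s + 60) + (-(1197/4)s - 1197)
  -2s**2 + 7s + 60 = ((8/1197)s - 20/399)(-(1197/4)s - 1197) + (0)
Last nonzero remainder: -(1197/4)s - 1197. Dividing through by -1197/4 gives the monic gcd s + 4.
Then lcm(f, g) = f·g / gcd(f, g); expanding and making the result monic gives the answer.

s**5 + 12s**4 + 74s**3 + 291s**2 + 618s + 504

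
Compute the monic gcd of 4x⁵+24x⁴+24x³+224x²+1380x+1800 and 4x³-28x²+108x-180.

x²-4x+15

Apply the Euclidean algorithm:
  4x⁵+24x⁴+24x³+224x²+1380x+1800 = (x²+13x+70)(4x³-28x²+108x-180) + (960x²-3840x+14400)
  4x³-28x²+108x-180 = ((1/240)x-1/80)(960x²-3840x+14400) + (0)
Last nonzero remainder: 960x²-3840x+14400. Dividing through by 960 gives the monic gcd x²-4x+15.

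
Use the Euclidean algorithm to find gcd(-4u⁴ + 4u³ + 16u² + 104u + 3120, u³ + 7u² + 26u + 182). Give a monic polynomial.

u² + 26

Repeated division with remainder:
  -4u⁴ + 4u³ + 16u² + 104u + 3120 = (-4u + 32)(u³ + 7u² + 26u + 182) + (-104u² - 2704)
  u³ + 7u² + 26u + 182 = (-(1/104)u - 7/104)(-104u² - 2704) + (0)
Last nonzero remainder: -104u² - 2704. Dividing through by -104 gives the monic gcd u² + 26.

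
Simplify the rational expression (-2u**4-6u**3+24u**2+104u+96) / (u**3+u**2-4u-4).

(-2u**3-2u**2+28u+48)/(u**2-u-2)

Repeated division with remainder:
  -2u**4-6u**3+24u**2+104u+96 = (-2u-4)(u**3+u**2-4u-4) + (20u**2+80u+80)
  u**3+u**2-4u-4 = ((1/20)u-3/20)(20u**2+80u+80) + (4u+8)
  20u**2+80u+80 = (5u+10)(4u+8) + (0)
Last nonzero remainder: 4u+8. Dividing through by 4 gives the monic gcd u+2.
Cancel u+2 from numerator and denominator to get the reduced form.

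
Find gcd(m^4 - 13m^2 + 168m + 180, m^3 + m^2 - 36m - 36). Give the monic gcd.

Euclidean algorithm in ℚ[m]:
  m^4 - 13m^2 + 168m + 180 = (m - 1)(m^3 + m^2 - 36m - 36) + (24m^2 + 168m + 144)
  m^3 + m^2 - 36m - 36 = ((1/24)m - 1/4)(24m^2 + 168m + 144) + (0)
Last nonzero remainder: 24m^2 + 168m + 144. Dividing through by 24 gives the monic gcd m^2 + 7m + 6.

m^2 + 7m + 6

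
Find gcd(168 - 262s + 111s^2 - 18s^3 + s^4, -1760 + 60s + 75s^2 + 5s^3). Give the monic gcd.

-4 + s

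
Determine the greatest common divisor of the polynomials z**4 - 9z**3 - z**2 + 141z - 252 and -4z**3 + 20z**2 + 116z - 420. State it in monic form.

Repeated division with remainder:
  z**4 - 9z**3 - z**2 + 141z - 252 = (-(1/4)z + 1)(-4z**3 + 20z**2 + 116z - 420) + (8z**2 - 80z + 168)
  -4z**3 + 20z**2 + 116z - 420 = (-(1/2)z - 5/2)(8z**2 - 80z + 168) + (0)
Last nonzero remainder: 8z**2 - 80z + 168. Dividing through by 8 gives the monic gcd z**2 - 10z + 21.

z**2 - 10z + 21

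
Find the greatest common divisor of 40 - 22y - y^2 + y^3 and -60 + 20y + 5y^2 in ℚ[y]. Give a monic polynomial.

-2 + y

By polynomial division,
  y^3 - y^2 - 22y + 40 = ((1/5)y - 1)(5y^2 + 20y - 60) + (10y - 20)
  5y^2 + 20y - 60 = ((1/2)y + 3)(10y - 20) + (0)
Last nonzero remainder: 10y - 20. Dividing through by 10 gives the monic gcd y - 2.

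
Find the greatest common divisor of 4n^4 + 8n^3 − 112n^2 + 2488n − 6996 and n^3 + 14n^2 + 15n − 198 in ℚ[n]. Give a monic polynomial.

Repeated division with remainder:
  4n^4 + 8n^3 − 112n^2 + 2488n − 6996 = (4n − 48)(n^3 + 14n^2 + 15n − 198) + (500n^2 + 4000n − 16500)
  n^3 + 14n^2 + 15n − 198 = ((1/500)n + 3/250)(500n^2 + 4000n − 16500) + (0)
Last nonzero remainder: 500n^2 + 4000n − 16500. Dividing through by 500 gives the monic gcd n^2 + 8n − 33.

n^2 + 8n − 33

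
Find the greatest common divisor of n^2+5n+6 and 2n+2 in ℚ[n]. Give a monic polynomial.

Euclidean algorithm in ℚ[n]:
  n^2+5n+6 = ((1/2)n+2)(2n+2) + (2)
  2n+2 = (n+1)(2) + (0)
The last nonzero remainder is the constant 2, so the polynomials are coprime and gcd = 1.

1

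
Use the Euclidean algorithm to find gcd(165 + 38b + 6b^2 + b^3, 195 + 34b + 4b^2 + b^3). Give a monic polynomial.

5 + b

Apply the Euclidean algorithm:
  b^3 + 6b^2 + 38b + 165 = (b^3 + 4b^2 + 34b + 195) + (2b^2 + 4b - 30)
  b^3 + 4b^2 + 34b + 195 = ((1/2)b + 1)(2b^2 + 4b - 30) + (45b + 225)
  2b^2 + 4b - 30 = ((2/45)b - 2/15)(45b + 225) + (0)
Last nonzero remainder: 45b + 225. Dividing through by 45 gives the monic gcd b + 5.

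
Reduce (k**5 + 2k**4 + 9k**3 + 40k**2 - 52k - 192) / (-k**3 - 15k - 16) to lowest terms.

Euclidean algorithm in ℚ[k]:
  k**5 + 2k**4 + 9k**3 + 40k**2 - 52k - 192 = (-k**2 - 2k + 6)(-k**3 - 15k - 16) + (-6k**2 + 6k - 96)
  -k**3 - 15k - 16 = ((1/6)k + 1/6)(-6k**2 + 6k - 96) + (0)
Last nonzero remainder: -6k**2 + 6k - 96. Dividing through by -6 gives the monic gcd k**2 - k + 16.
Cancel k**2 - k + 16 from numerator and denominator to get the reduced form.

(-k**3 - 3k**2 + 4k + 12)/(k + 1)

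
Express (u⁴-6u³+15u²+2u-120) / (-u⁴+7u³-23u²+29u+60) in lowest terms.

(-u-2)/(u+1)

By polynomial division,
  u⁴-6u³+15u²+2u-120 = (-1)(-u⁴+7u³-23u²+29u+60) + (u³-8u²+31u-60)
  -u⁴+7u³-23u²+29u+60 = (-u-1)(u³-8u²+31u-60) + (0)
The last nonzero remainder u³-8u²+31u-60 is already monic.
Cancel u³-8u²+31u-60 from numerator and denominator to get the reduced form.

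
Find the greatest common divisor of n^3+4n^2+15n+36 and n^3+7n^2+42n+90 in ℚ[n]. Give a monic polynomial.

n+3

By polynomial division,
  n^3+4n^2+15n+36 = (n^3+7n^2+42n+90) + (-3n^2-27n-54)
  n^3+7n^2+42n+90 = (-(1/3)n+2/3)(-3n^2-27n-54) + (42n+126)
  -3n^2-27n-54 = (-(1/14)n-3/7)(42n+126) + (0)
Last nonzero remainder: 42n+126. Dividing through by 42 gives the monic gcd n+3.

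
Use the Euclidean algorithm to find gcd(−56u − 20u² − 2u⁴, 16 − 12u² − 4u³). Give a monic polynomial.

2 + u

Apply the Euclidean algorithm:
  −2u⁴ − 20u² − 56u = ((1/2)u − 3/2)(−4u³ − 12u² + 16) + (−38u² − 64u + 24)
  −4u³ − 12u² + 16 = ((2/19)u + 50/361)(−38u² − 64u + 24) + ((2288/361)u + 4576/361)
  −38u² − 64u + 24 = (−(6859/1144)u + 1083/572)((2288/361)u + 4576/361) + (0)
Last nonzero remainder: (2288/361)u + 4576/361. Dividing through by 2288/361 gives the monic gcd u + 2.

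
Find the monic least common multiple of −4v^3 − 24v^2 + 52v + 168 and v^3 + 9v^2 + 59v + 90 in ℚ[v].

Apply the Euclidean algorithm:
  −4v^3 − 24v^2 + 52v + 168 = (−4)(v^3 + 9v^2 + 59v + 90) + (12v^2 + 288v + 528)
  v^3 + 9v^2 + 59v + 90 = ((1/12)v − 5/4)(12v^2 + 288v + 528) + (375v + 750)
  12v^2 + 288v + 528 = ((4/125)v + 88/125)(375v + 750) + (0)
Last nonzero remainder: 375v + 750. Dividing through by 375 gives the monic gcd v + 2.
Then lcm(f, g) = f·g / gcd(f, g); expanding and making the result monic gives the answer.

v^5 + 13v^4 + 74v^3 + 137v^2 − 879v − 1890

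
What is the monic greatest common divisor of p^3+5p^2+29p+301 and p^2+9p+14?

p+7

By polynomial division,
  p^3+5p^2+29p+301 = (p−4)(p^2+9p+14) + (51p+357)
  p^2+9p+14 = ((1/51)p+2/51)(51p+357) + (0)
Last nonzero remainder: 51p+357. Dividing through by 51 gives the monic gcd p+7.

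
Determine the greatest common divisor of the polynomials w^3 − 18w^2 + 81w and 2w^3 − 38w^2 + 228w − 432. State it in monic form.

By polynomial division,
  w^3 − 18w^2 + 81w = (1/2)(2w^3 − 38w^2 + 228w − 432) + (w^2 − 33w + 216)
  2w^3 − 38w^2 + 228w − 432 = (2w + 28)(w^2 − 33w + 216) + (720w − 6480)
  w^2 − 33w + 216 = ((1/720)w − 1/30)(720w − 6480) + (0)
Last nonzero remainder: 720w − 6480. Dividing through by 720 gives the monic gcd w − 9.

w − 9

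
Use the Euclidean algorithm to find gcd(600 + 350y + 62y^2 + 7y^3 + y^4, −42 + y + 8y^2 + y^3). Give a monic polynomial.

3 + y

Apply the Euclidean algorithm:
  y^4 + 7y^3 + 62y^2 + 350y + 600 = (y − 1)(y^3 + 8y^2 + y − 42) + (69y^2 + 393y + 558)
  y^3 + 8y^2 + y − 42 = ((1/69)y + 53/1587)(69y^2 + 393y + 558) + (−(10692/529)y − 32076/529)
  69y^2 + 393y + 558 = (−(12167/3564)y − 16399/1782)(−(10692/529)y − 32076/529) + (0)
Last nonzero remainder: −(10692/529)y − 32076/529. Dividing through by −10692/529 gives the monic gcd y + 3.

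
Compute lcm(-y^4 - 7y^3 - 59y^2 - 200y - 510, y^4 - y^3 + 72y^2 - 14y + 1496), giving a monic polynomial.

y^6 + 4y^5 + 82y^4 + 331y^3 + 2506y^2 + 7270y + 22440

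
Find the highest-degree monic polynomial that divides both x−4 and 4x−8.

Apply the Euclidean algorithm:
  x−4 = (1/4)(4x−8) + (−2)
  4x−8 = (−2x+4)(−2) + (0)
The last nonzero remainder is the constant −2, so the polynomials are coprime and gcd = 1.

1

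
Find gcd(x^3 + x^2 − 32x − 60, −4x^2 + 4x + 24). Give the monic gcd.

Apply the Euclidean algorithm:
  x^3 + x^2 − 32x − 60 = (−(1/4)x − 1/2)(−4x^2 + 4x + 24) + (−24x − 48)
  −4x^2 + 4x + 24 = ((1/6)x − 1/2)(−24x − 48) + (0)
Last nonzero remainder: −24x − 48. Dividing through by −24 gives the monic gcd x + 2.

x + 2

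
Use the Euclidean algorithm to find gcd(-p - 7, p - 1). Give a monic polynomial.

1

Repeated division with remainder:
  -p - 7 = (-1)(p - 1) + (-8)
  p - 1 = (-(1/8)p + 1/8)(-8) + (0)
The last nonzero remainder is the constant -8, so the polynomials are coprime and gcd = 1.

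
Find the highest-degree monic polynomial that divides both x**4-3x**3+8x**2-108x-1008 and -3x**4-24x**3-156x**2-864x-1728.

x**3+4x**2+36x+144

Euclidean algorithm in ℚ[x]:
  x**4-3x**3+8x**2-108x-1008 = (-1/3)(-3x**4-24x**3-156x**2-864x-1728) + (-11x**3-44x**2-396x-1584)
  -3x**4-24x**3-156x**2-864x-1728 = ((3/11)x+12/11)(-11x**3-44x**2-396x-1584) + (0)
Last nonzero remainder: -11x**3-44x**2-396x-1584. Dividing through by -11 gives the monic gcd x**3+4x**2+36x+144.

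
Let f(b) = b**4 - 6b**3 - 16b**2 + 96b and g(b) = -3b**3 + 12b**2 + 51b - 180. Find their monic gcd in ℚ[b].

b + 4

By polynomial division,
  b**4 - 6b**3 - 16b**2 + 96b = (-(1/3)b + 2/3)(-3b**3 + 12b**2 + 51b - 180) + (-7b**2 + 2b + 120)
  -3b**3 + 12b**2 + 51b - 180 = ((3/7)b - 78/49)(-7b**2 + 2b + 120) + ((135/49)b + 540/49)
  -7b**2 + 2b + 120 = (-(343/135)b + 98/9)((135/49)b + 540/49) + (0)
Last nonzero remainder: (135/49)b + 540/49. Dividing through by 135/49 gives the monic gcd b + 4.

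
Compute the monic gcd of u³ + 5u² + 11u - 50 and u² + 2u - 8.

u - 2

By polynomial division,
  u³ + 5u² + 11u - 50 = (u + 3)(u² + 2u - 8) + (13u - 26)
  u² + 2u - 8 = ((1/13)u + 4/13)(13u - 26) + (0)
Last nonzero remainder: 13u - 26. Dividing through by 13 gives the monic gcd u - 2.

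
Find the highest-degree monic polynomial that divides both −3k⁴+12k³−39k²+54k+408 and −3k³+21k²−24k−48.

k−4

Repeated division with remainder:
  −3k⁴+12k³−39k²+54k+408 = (k+3)(−3k³+21k²−24k−48) + (−78k²+174k+552)
  −3k³+21k²−24k−48 = ((1/26)k−31/169)(−78k²+174k+552) + (−(2250/169)k+9000/169)
  −78k²+174k+552 = ((2197/375)k+3887/375)(−(2250/169)k+9000/169) + (0)
Last nonzero remainder: −(2250/169)k+9000/169. Dividing through by −2250/169 gives the monic gcd k−4.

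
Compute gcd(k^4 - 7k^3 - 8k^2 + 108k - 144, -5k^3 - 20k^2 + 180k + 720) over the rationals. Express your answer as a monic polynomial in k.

Euclidean algorithm in ℚ[k]:
  k^4 - 7k^3 - 8k^2 + 108k - 144 = (-(1/5)k + 11/5)(-5k^3 - 20k^2 + 180k + 720) + (72k^2 - 144k - 1728)
  -5k^3 - 20k^2 + 180k + 720 = (-(5/72)k - 5/12)(72k^2 - 144k - 1728) + (0)
Last nonzero remainder: 72k^2 - 144k - 1728. Dividing through by 72 gives the monic gcd k^2 - 2k - 24.

k^2 - 2k - 24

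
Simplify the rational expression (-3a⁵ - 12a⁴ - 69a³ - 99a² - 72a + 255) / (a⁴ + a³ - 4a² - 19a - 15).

Repeated division with remainder:
  -3a⁵ - 12a⁴ - 69a³ - 99a² - 72a + 255 = (-3a - 9)(a⁴ + a³ - 4a² - 19a - 15) + (-72a³ - 192a² - 288a + 120)
  a⁴ + a³ - 4a² - 19a - 15 = (-(1/72)a + 5/216)(-72a³ - 192a² - 288a + 120) + (-(32/9)a² - (32/3)a - 160/9)
  -72a³ - 192a² - 288a + 120 = ((81/4)a - 27/4)(-(32/9)a² - (32/3)a - 160/9) + (0)
Last nonzero remainder: -(32/9)a² - (32/3)a - 160/9. Dividing through by -32/9 gives the monic gcd a² + 3a + 5.
Cancel a² + 3a + 5 from numerator and denominator to get the reduced form.

(-3a³ - 3a² - 45a + 51)/(a² - 2a - 3)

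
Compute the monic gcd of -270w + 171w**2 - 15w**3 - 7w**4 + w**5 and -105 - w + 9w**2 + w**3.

-15 + 2w + w**2

Repeated division with remainder:
  w**5 - 7w**4 - 15w**3 + 171w**2 - 270w = (w**2 - 16w + 130)(w**3 + 9w**2 - w - 105) + (-910w**2 - 1820w + 13650)
  w**3 + 9w**2 - w - 105 = (-(1/910)w - 1/130)(-910w**2 - 1820w + 13650) + (0)
Last nonzero remainder: -910w**2 - 1820w + 13650. Dividing through by -910 gives the monic gcd w**2 + 2w - 15.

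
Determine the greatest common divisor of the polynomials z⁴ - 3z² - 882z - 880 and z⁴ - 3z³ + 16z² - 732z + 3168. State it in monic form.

z² + 9z + 88

Repeated division with remainder:
  z⁴ - 3z² - 882z - 880 = (z⁴ - 3z³ + 16z² - 732z + 3168) + (3z³ - 19z² - 150z - 4048)
  z⁴ - 3z³ + 16z² - 732z + 3168 = ((1/3)z + 10/9)(3z³ - 19z² - 150z - 4048) + ((784/9)z² + 784z + 68992/9)
  3z³ - 19z² - 150z - 4048 = ((27/784)z - 207/392)((784/9)z² + 784z + 68992/9) + (0)
Last nonzero remainder: (784/9)z² + 784z + 68992/9. Dividing through by 784/9 gives the monic gcd z² + 9z + 88.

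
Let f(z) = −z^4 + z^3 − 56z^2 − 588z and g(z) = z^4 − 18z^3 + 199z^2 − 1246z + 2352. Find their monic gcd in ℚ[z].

z^2 − 7z + 98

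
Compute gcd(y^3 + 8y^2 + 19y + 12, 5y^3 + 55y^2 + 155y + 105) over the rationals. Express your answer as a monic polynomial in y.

y^2 + 4y + 3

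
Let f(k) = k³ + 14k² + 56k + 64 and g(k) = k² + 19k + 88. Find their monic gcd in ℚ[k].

k + 8

Euclidean algorithm in ℚ[k]:
  k³ + 14k² + 56k + 64 = (k - 5)(k² + 19k + 88) + (63k + 504)
  k² + 19k + 88 = ((1/63)k + 11/63)(63k + 504) + (0)
Last nonzero remainder: 63k + 504. Dividing through by 63 gives the monic gcd k + 8.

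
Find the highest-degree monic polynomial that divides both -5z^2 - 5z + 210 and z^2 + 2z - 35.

z + 7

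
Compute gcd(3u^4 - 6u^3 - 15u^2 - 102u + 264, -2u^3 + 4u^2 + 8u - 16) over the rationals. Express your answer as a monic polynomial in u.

Euclidean algorithm in ℚ[u]:
  3u^4 - 6u^3 - 15u^2 - 102u + 264 = (-(3/2)u)(-2u^3 + 4u^2 + 8u - 16) + (-3u^2 - 126u + 264)
  -2u^3 + 4u^2 + 8u - 16 = ((2/3)u - 88/3)(-3u^2 - 126u + 264) + (-3864u + 7728)
  -3u^2 - 126u + 264 = ((1/1288)u + 11/322)(-3864u + 7728) + (0)
Last nonzero remainder: -3864u + 7728. Dividing through by -3864 gives the monic gcd u - 2.

u - 2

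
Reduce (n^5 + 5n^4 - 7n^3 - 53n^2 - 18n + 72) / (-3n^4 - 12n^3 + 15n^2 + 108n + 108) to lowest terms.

(-n^2 - 3n + 4)/(3n + 6)

Apply the Euclidean algorithm:
  n^5 + 5n^4 - 7n^3 - 53n^2 - 18n + 72 = (-(1/3)n - 1/3)(-3n^4 - 12n^3 + 15n^2 + 108n + 108) + (-6n^3 - 12n^2 + 54n + 108)
  -3n^4 - 12n^3 + 15n^2 + 108n + 108 = ((1/2)n + 1)(-6n^3 - 12n^2 + 54n + 108) + (0)
Last nonzero remainder: -6n^3 - 12n^2 + 54n + 108. Dividing through by -6 gives the monic gcd n^3 + 2n^2 - 9n - 18.
Cancel n^3 + 2n^2 - 9n - 18 from numerator and denominator to get the reduced form.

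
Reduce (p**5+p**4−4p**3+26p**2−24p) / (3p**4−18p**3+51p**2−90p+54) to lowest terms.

Repeated division with remainder:
  p**5+p**4−4p**3+26p**2−24p = ((1/3)p+7/3)(3p**4−18p**3+51p**2−90p+54) + (21p**3−63p**2+168p−126)
  3p**4−18p**3+51p**2−90p+54 = ((1/7)p−3/7)(21p**3−63p**2+168p−126) + (0)
Last nonzero remainder: 21p**3−63p**2+168p−126. Dividing through by 21 gives the monic gcd p**3−3p**2+8p−6.
Cancel p**3−3p**2+8p−6 from numerator and denominator to get the reduced form.

(p**2+4p)/(3p−9)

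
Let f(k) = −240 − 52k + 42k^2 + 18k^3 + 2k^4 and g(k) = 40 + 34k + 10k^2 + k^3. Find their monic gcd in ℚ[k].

Euclidean algorithm in ℚ[k]:
  2k^4 + 18k^3 + 42k^2 − 52k − 240 = (2k − 2)(k^3 + 10k^2 + 34k + 40) + (−6k^2 − 64k − 160)
  k^3 + 10k^2 + 34k + 40 = (−(1/6)k + 1/9)(−6k^2 − 64k − 160) + ((130/9)k + 520/9)
  −6k^2 − 64k − 160 = (−(27/65)k − 36/13)((130/9)k + 520/9) + (0)
Last nonzero remainder: (130/9)k + 520/9. Dividing through by 130/9 gives the monic gcd k + 4.

4 + k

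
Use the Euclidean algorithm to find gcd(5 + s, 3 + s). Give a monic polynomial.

1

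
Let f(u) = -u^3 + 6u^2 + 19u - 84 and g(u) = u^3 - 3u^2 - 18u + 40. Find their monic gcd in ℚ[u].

u + 4

Apply the Euclidean algorithm:
  -u^3 + 6u^2 + 19u - 84 = (-1)(u^3 - 3u^2 - 18u + 40) + (3u^2 + u - 44)
  u^3 - 3u^2 - 18u + 40 = ((1/3)u - 10/9)(3u^2 + u - 44) + (-(20/9)u - 80/9)
  3u^2 + u - 44 = (-(27/20)u + 99/20)(-(20/9)u - 80/9) + (0)
Last nonzero remainder: -(20/9)u - 80/9. Dividing through by -20/9 gives the monic gcd u + 4.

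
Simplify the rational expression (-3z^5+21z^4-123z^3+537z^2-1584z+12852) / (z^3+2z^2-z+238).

(-3z^3+6z^2+9z+378)/(z+7)

Apply the Euclidean algorithm:
  -3z^5+21z^4-123z^3+537z^2-1584z+12852 = (-3z^2+27z-180)(z^3+2z^2-z+238) + (1638z^2-8190z+55692)
  z^3+2z^2-z+238 = ((1/1638)z+1/234)(1638z^2-8190z+55692) + (0)
Last nonzero remainder: 1638z^2-8190z+55692. Dividing through by 1638 gives the monic gcd z^2-5z+34.
Cancel z^2-5z+34 from numerator and denominator to get the reduced form.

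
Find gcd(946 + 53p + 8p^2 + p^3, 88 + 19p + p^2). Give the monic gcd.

11 + p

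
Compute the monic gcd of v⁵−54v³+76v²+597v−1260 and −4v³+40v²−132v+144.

v²−6v+9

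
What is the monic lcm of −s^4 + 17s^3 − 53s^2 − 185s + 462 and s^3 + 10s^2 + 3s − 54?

s^5 − 8s^4 − 100s^3 + 662s^2 + 1203s − 4158

Euclidean algorithm in ℚ[s]:
  −s^4 + 17s^3 − 53s^2 − 185s + 462 = (−s + 27)(s^3 + 10s^2 + 3s − 54) + (−320s^2 − 320s + 1920)
  s^3 + 10s^2 + 3s − 54 = (−(1/320)s − 9/320)(−320s^2 − 320s + 1920) + (0)
Last nonzero remainder: −320s^2 − 320s + 1920. Dividing through by −320 gives the monic gcd s^2 + s − 6.
Then lcm(f, g) = f·g / gcd(f, g); expanding and making the result monic gives the answer.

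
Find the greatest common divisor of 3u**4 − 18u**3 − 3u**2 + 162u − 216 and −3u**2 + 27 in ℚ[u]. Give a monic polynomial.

u**2 − 9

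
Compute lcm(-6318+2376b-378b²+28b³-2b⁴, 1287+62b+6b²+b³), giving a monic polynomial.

34749-9909b+891b²+35b³-3b⁴+b⁵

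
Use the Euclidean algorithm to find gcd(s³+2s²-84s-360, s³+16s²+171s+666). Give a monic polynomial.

s+6

Repeated division with remainder:
  s³+2s²-84s-360 = (s³+16s²+171s+666) + (-14s²-255s-1026)
  s³+16s²+171s+666 = (-(1/14)s+31/196)(-14s²-255s-1026) + ((27057/196)s+81171/98)
  -14s²-255s-1026 = (-(2744/27057)s-11172/9019)((27057/196)s+81171/98) + (0)
Last nonzero remainder: (27057/196)s+81171/98. Dividing through by 27057/196 gives the monic gcd s+6.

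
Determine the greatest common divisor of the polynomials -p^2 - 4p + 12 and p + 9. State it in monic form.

1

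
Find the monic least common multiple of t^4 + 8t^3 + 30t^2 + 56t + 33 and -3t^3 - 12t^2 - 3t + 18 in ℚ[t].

Apply the Euclidean algorithm:
  t^4 + 8t^3 + 30t^2 + 56t + 33 = (-(1/3)t - 4/3)(-3t^3 - 12t^2 - 3t + 18) + (13t^2 + 58t + 57)
  -3t^3 - 12t^2 - 3t + 18 = (-(3/13)t + 18/169)(13t^2 + 58t + 57) + ((672/169)t + 2016/169)
  13t^2 + 58t + 57 = ((2197/672)t + 3211/672)((672/169)t + 2016/169) + (0)
Last nonzero remainder: (672/169)t + 2016/169. Dividing through by 672/169 gives the monic gcd t + 3.
Then lcm(f, g) = f·g / gcd(f, g); expanding and making the result monic gives the answer.

t^6 + 9t^5 + 36t^4 + 70t^3 + 29t^2 - 79t - 66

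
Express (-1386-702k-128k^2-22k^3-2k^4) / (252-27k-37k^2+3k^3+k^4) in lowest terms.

Apply the Euclidean algorithm:
  -2k^4-22k^3-128k^2-702k-1386 = (-2)(k^4+3k^3-37k^2-27k+252) + (-16k^3-202k^2-756k-882)
  k^4+3k^3-37k^2-27k+252 = (-(1/16)k+77/128)(-16k^3-202k^2-756k-882) + ((2385/64)k^2+(11925/32)k+50085/64)
  -16k^3-202k^2-756k-882 = (-(1024/2385)k-896/795)((2385/64)k^2+(11925/32)k+50085/64) + (0)
Last nonzero remainder: (2385/64)k^2+(11925/32)k+50085/64. Dividing through by 2385/64 gives the monic gcd k^2+10k+21.
Cancel k^2+10k+21 from numerator and denominator to get the reduced form.

(-66-2k-2k^2)/(12-7k+k^2)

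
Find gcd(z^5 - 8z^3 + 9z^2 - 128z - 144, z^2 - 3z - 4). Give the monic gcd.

z^2 - 3z - 4

Euclidean algorithm in ℚ[z]:
  z^5 - 8z^3 + 9z^2 - 128z - 144 = (z^3 + 3z^2 + 5z + 36)(z^2 - 3z - 4) + (0)
The last nonzero remainder z^2 - 3z - 4 is already monic.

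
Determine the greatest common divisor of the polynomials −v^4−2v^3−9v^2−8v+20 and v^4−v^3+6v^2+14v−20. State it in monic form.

v^2+v−2

By polynomial division,
  −v^4−2v^3−9v^2−8v+20 = (−1)(v^4−v^3+6v^2+14v−20) + (−3v^3−3v^2+6v)
  v^4−v^3+6v^2+14v−20 = (−(1/3)v+2/3)(−3v^3−3v^2+6v) + (10v^2+10v−20)
  −3v^3−3v^2+6v = (−(3/10)v)(10v^2+10v−20) + (0)
Last nonzero remainder: 10v^2+10v−20. Dividing through by 10 gives the monic gcd v^2+v−2.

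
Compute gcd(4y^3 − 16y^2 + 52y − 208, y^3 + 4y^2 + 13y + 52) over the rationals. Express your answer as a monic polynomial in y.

Apply the Euclidean algorithm:
  4y^3 − 16y^2 + 52y − 208 = (4)(y^3 + 4y^2 + 13y + 52) + (−32y^2 − 416)
  y^3 + 4y^2 + 13y + 52 = (−(1/32)y − 1/8)(−32y^2 − 416) + (0)
Last nonzero remainder: −32y^2 − 416. Dividing through by −32 gives the monic gcd y^2 + 13.

y^2 + 13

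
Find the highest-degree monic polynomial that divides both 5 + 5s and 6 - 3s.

Apply the Euclidean algorithm:
  5s + 5 = (-5/3)(-3s + 6) + (15)
  -3s + 6 = (-(1/5)s + 2/5)(15) + (0)
The last nonzero remainder is the constant 15, so the polynomials are coprime and gcd = 1.

1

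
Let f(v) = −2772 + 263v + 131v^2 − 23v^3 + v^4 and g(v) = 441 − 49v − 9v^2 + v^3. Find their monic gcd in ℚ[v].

63 − 16v + v^2

By polynomial division,
  v^4 − 23v^3 + 131v^2 + 263v − 2772 = (v − 14)(v^3 − 9v^2 − 49v + 441) + (54v^2 − 864v + 3402)
  v^3 − 9v^2 − 49v + 441 = ((1/54)v + 7/54)(54v^2 − 864v + 3402) + (0)
Last nonzero remainder: 54v^2 − 864v + 3402. Dividing through by 54 gives the monic gcd v^2 − 16v + 63.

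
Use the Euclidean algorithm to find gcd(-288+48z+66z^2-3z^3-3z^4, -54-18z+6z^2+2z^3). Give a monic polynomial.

By polynomial division,
  -3z^4-3z^3+66z^2+48z-288 = (-(3/2)z+3)(2z^3+6z^2-18z-54) + (21z^2+21z-126)
  2z^3+6z^2-18z-54 = ((2/21)z+4/21)(21z^2+21z-126) + (-10z-30)
  21z^2+21z-126 = (-(21/10)z+21/5)(-10z-30) + (0)
Last nonzero remainder: -10z-30. Dividing through by -10 gives the monic gcd z+3.

3+z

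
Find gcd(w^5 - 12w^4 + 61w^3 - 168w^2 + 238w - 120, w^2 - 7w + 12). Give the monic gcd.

w^2 - 7w + 12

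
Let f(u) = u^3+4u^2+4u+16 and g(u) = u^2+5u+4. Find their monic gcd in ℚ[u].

u+4

Euclidean algorithm in ℚ[u]:
  u^3+4u^2+4u+16 = (u−1)(u^2+5u+4) + (5u+20)
  u^2+5u+4 = ((1/5)u+1/5)(5u+20) + (0)
Last nonzero remainder: 5u+20. Dividing through by 5 gives the monic gcd u+4.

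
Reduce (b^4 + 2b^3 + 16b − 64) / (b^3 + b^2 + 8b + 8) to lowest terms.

Repeated division with remainder:
  b^4 + 2b^3 + 16b − 64 = (b + 1)(b^3 + b^2 + 8b + 8) + (−9b^2 − 72)
  b^3 + b^2 + 8b + 8 = (−(1/9)b − 1/9)(−9b^2 − 72) + (0)
Last nonzero remainder: −9b^2 − 72. Dividing through by −9 gives the monic gcd b^2 + 8.
Cancel b^2 + 8 from numerator and denominator to get the reduced form.

(b^2 + 2b − 8)/(b + 1)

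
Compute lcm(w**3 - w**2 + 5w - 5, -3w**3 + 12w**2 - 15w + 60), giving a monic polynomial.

Euclidean algorithm in ℚ[w]:
  w**3 - w**2 + 5w - 5 = (-1/3)(-3w**3 + 12w**2 - 15w + 60) + (3w**2 + 15)
  -3w**3 + 12w**2 - 15w + 60 = (-w + 4)(3w**2 + 15) + (0)
Last nonzero remainder: 3w**2 + 15. Dividing through by 3 gives the monic gcd w**2 + 5.
Then lcm(f, g) = f·g / gcd(f, g); expanding and making the result monic gives the answer.

w**4 - 5w**3 + 9w**2 - 25w + 20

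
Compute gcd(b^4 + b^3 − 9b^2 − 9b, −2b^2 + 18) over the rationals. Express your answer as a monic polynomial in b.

b^2 − 9

Euclidean algorithm in ℚ[b]:
  b^4 + b^3 − 9b^2 − 9b = (−(1/2)b^2 − (1/2)b)(−2b^2 + 18) + (0)
Last nonzero remainder: −2b^2 + 18. Dividing through by −2 gives the monic gcd b^2 − 9.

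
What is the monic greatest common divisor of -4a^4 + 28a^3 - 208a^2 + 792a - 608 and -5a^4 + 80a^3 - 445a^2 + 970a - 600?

Repeated division with remainder:
  -4a^4 + 28a^3 - 208a^2 + 792a - 608 = (4/5)(-5a^4 + 80a^3 - 445a^2 + 970a - 600) + (-36a^3 + 148a^2 + 16a - 128)
  -5a^4 + 80a^3 - 445a^2 + 970a - 600 = ((5/36)a - 535/324)(-36a^3 + 148a^2 + 16a - 128) + (-(16430/81)a^2 + (82150/81)a - 65720/81)
  -36a^3 + 148a^2 + 16a - 128 = ((1458/8215)a + 1296/8215)(-(16430/81)a^2 + (82150/81)a - 65720/81) + (0)
Last nonzero remainder: -(16430/81)a^2 + (82150/81)a - 65720/81. Dividing through by -16430/81 gives the monic gcd a^2 - 5a + 4.

a^2 - 5a + 4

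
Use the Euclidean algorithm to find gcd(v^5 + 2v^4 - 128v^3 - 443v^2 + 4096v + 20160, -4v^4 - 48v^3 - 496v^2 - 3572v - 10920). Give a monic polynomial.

v^2 + 11v + 35

Apply the Euclidean algorithm:
  v^5 + 2v^4 - 128v^3 - 443v^2 + 4096v + 20160 = (-(1/4)v + 5/2)(-4v^4 - 48v^3 - 496v^2 - 3572v - 10920) + (-132v^3 - 96v^2 + 10296v + 47460)
  -4v^4 - 48v^3 - 496v^2 - 3572v - 10920 = ((1/33)v + 124/363)(-132v^3 - 96v^2 + 10296v + 47460) + (-(93800/121)v^2 - (93800/11)v - 3283000/121)
  -132v^3 - 96v^2 + 10296v + 47460 = ((3993/23450)v - 41019/23450)(-(93800/121)v^2 - (93800/11)v - 3283000/121) + (0)
Last nonzero remainder: -(93800/121)v^2 - (93800/11)v - 3283000/121. Dividing through by -93800/121 gives the monic gcd v^2 + 11v + 35.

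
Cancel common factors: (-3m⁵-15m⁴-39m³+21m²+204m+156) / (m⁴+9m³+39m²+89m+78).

Euclidean algorithm in ℚ[m]:
  -3m⁵-15m⁴-39m³+21m²+204m+156 = (-3m+12)(m⁴+9m³+39m²+89m+78) + (-30m³-180m²-630m-780)
  m⁴+9m³+39m²+89m+78 = (-(1/30)m-1/10)(-30m³-180m²-630m-780) + (0)
Last nonzero remainder: -30m³-180m²-630m-780. Dividing through by -30 gives the monic gcd m³+6m²+21m+26.
Cancel m³+6m²+21m+26 from numerator and denominator to get the reduced form.

(-3m²+3m+6)/(m+3)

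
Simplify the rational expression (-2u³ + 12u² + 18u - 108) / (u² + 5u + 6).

Apply the Euclidean algorithm:
  -2u³ + 12u² + 18u - 108 = (-2u + 22)(u² + 5u + 6) + (-80u - 240)
  u² + 5u + 6 = (-(1/80)u - 1/40)(-80u - 240) + (0)
Last nonzero remainder: -80u - 240. Dividing through by -80 gives the monic gcd u + 3.
Cancel u + 3 from numerator and denominator to get the reduced form.

(-2u² + 18u - 36)/(u + 2)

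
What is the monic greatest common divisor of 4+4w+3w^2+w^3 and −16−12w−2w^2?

2+w

Repeated division with remainder:
  w^3+3w^2+4w+4 = (−(1/2)w+3/2)(−2w^2−12w−16) + (14w+28)
  −2w^2−12w−16 = (−(1/7)w−4/7)(14w+28) + (0)
Last nonzero remainder: 14w+28. Dividing through by 14 gives the monic gcd w+2.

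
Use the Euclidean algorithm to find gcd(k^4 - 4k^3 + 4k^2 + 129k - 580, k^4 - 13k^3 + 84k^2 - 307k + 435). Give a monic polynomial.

k^2 - 5k + 29

By polynomial division,
  k^4 - 4k^3 + 4k^2 + 129k - 580 = (k^4 - 13k^3 + 84k^2 - 307k + 435) + (9k^3 - 80k^2 + 436k - 1015)
  k^4 - 13k^3 + 84k^2 - 307k + 435 = ((1/9)k - 37/81)(9k^3 - 80k^2 + 436k - 1015) + (-(80/81)k^2 + (400/81)k - 2320/81)
  9k^3 - 80k^2 + 436k - 1015 = (-(729/80)k + 567/16)(-(80/81)k^2 + (400/81)k - 2320/81) + (0)
Last nonzero remainder: -(80/81)k^2 + (400/81)k - 2320/81. Dividing through by -80/81 gives the monic gcd k^2 - 5k + 29.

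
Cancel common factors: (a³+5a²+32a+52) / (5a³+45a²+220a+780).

(a+2)/(5a+30)

Repeated division with remainder:
  a³+5a²+32a+52 = (1/5)(5a³+45a²+220a+780) + (−4a²−12a−104)
  5a³+45a²+220a+780 = (−(5/4)a−15/2)(−4a²−12a−104) + (0)
Last nonzero remainder: −4a²−12a−104. Dividing through by −4 gives the monic gcd a²+3a+26.
Cancel a²+3a+26 from numerator and denominator to get the reduced form.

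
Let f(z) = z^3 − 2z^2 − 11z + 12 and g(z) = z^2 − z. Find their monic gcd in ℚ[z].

Apply the Euclidean algorithm:
  z^3 − 2z^2 − 11z + 12 = (z − 1)(z^2 − z) + (−12z + 12)
  z^2 − z = (−(1/12)z)(−12z + 12) + (0)
Last nonzero remainder: −12z + 12. Dividing through by −12 gives the monic gcd z − 1.

z − 1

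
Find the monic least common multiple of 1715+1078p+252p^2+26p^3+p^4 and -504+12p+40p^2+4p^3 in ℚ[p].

-30870-14259p+413p^2+1366p^3+312p^4+29p^5+p^6

By polynomial division,
  p^4+26p^3+252p^2+1078p+1715 = ((1/4)p+4)(4p^3+40p^2+12p-504) + (89p^2+1156p+3731)
  4p^3+40p^2+12p-504 = ((4/89)p-1064/7921)(89p^2+1156p+3731) + (-(3200/7921)p-22400/7921)
  89p^2+1156p+3731 = (-(704969/3200)p-4221893/3200)(-(3200/7921)p-22400/7921) + (0)
Last nonzero remainder: -(3200/7921)p-22400/7921. Dividing through by -3200/7921 gives the monic gcd p+7.
Then lcm(f, g) = f·g / gcd(f, g); expanding and making the result monic gives the answer.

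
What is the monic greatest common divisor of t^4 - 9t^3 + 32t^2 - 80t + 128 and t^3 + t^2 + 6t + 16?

t^2 - t + 8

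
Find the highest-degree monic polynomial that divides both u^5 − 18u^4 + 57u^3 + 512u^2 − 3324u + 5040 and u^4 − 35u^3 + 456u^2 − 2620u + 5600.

u^2 − 17u + 70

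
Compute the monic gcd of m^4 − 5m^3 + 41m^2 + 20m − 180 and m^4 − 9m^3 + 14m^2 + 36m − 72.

By polynomial division,
  m^4 − 5m^3 + 41m^2 + 20m − 180 = (m^4 − 9m^3 + 14m^2 + 36m − 72) + (4m^3 + 27m^2 − 16m − 108)
  m^4 − 9m^3 + 14m^2 + 36m − 72 = ((1/4)m − 63/16)(4m^3 + 27m^2 − 16m − 108) + ((1989/16)m^2 − 1989/4)
  4m^3 + 27m^2 − 16m − 108 = ((64/1989)m + 48/221)((1989/16)m^2 − 1989/4) + (0)
Last nonzero remainder: (1989/16)m^2 − 1989/4. Dividing through by 1989/16 gives the monic gcd m^2 − 4.

m^2 − 4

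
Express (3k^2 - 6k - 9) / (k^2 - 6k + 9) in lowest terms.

Repeated division with remainder:
  3k^2 - 6k - 9 = (3)(k^2 - 6k + 9) + (12k - 36)
  k^2 - 6k + 9 = ((1/12)k - 1/4)(12k - 36) + (0)
Last nonzero remainder: 12k - 36. Dividing through by 12 gives the monic gcd k - 3.
Cancel k - 3 from numerator and denominator to get the reduced form.

(3k + 3)/(k - 3)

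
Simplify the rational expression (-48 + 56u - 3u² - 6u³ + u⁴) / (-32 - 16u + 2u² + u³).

(12 - 11u - 2u² + u³)/(8 + 6u + u²)

Apply the Euclidean algorithm:
  u⁴ - 6u³ - 3u² + 56u - 48 = (u - 8)(u³ + 2u² - 16u - 32) + (29u² - 40u - 304)
  u³ + 2u² - 16u - 32 = ((1/29)u + 98/841)(29u² - 40u - 304) + (-(720/841)u + 2880/841)
  29u² - 40u - 304 = (-(24389/720)u - 15979/180)(-(720/841)u + 2880/841) + (0)
Last nonzero remainder: -(720/841)u + 2880/841. Dividing through by -720/841 gives the monic gcd u - 4.
Cancel u - 4 from numerator and denominator to get the reduced form.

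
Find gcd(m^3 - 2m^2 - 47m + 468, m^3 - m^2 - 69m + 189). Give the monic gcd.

m + 9

Repeated division with remainder:
  m^3 - 2m^2 - 47m + 468 = (m^3 - m^2 - 69m + 189) + (-m^2 + 22m + 279)
  m^3 - m^2 - 69m + 189 = (-m - 21)(-m^2 + 22m + 279) + (672m + 6048)
  -m^2 + 22m + 279 = (-(1/672)m + 31/672)(672m + 6048) + (0)
Last nonzero remainder: 672m + 6048. Dividing through by 672 gives the monic gcd m + 9.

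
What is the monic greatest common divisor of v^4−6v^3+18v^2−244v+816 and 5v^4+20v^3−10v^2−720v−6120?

v^3−2v^2+10v−204

Apply the Euclidean algorithm:
  v^4−6v^3+18v^2−244v+816 = (1/5)(5v^4+20v^3−10v^2−720v−6120) + (−10v^3+20v^2−100v+2040)
  5v^4+20v^3−10v^2−720v−6120 = (−(1/2)v−3)(−10v^3+20v^2−100v+2040) + (0)
Last nonzero remainder: −10v^3+20v^2−100v+2040. Dividing through by −10 gives the monic gcd v^3−2v^2+10v−204.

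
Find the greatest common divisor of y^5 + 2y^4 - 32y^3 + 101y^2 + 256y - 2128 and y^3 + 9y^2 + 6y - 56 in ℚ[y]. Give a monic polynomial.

y^2 + 11y + 28

Repeated division with remainder:
  y^5 + 2y^4 - 32y^3 + 101y^2 + 256y - 2128 = (y^2 - 7y + 25)(y^3 + 9y^2 + 6y - 56) + (-26y^2 - 286y - 728)
  y^3 + 9y^2 + 6y - 56 = (-(1/26)y + 1/13)(-26y^2 - 286y - 728) + (0)
Last nonzero remainder: -26y^2 - 286y - 728. Dividing through by -26 gives the monic gcd y^2 + 11y + 28.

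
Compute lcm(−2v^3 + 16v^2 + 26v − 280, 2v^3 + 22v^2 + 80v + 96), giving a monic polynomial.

By polynomial division,
  −2v^3 + 16v^2 + 26v − 280 = (−1)(2v^3 + 22v^2 + 80v + 96) + (38v^2 + 106v − 184)
  2v^3 + 22v^2 + 80v + 96 = ((1/19)v + 156/361)(38v^2 + 106v − 184) + ((15840/361)v + 63360/361)
  38v^2 + 106v − 184 = ((6859/7920)v − 8303/7920)((15840/361)v + 63360/361) + (0)
Last nonzero remainder: (15840/361)v + 63360/361. Dividing through by 15840/361 gives the monic gcd v + 4.
Then lcm(f, g) = f·g / gcd(f, g); expanding and making the result monic gives the answer.

v^5 − v^4 − 57v^3 − 47v^2 + 824v + 1680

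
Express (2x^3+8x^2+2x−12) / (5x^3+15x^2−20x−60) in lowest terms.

(2x−2)/(5x−10)

By polynomial division,
  2x^3+8x^2+2x−12 = (2/5)(5x^3+15x^2−20x−60) + (2x^2+10x+12)
  5x^3+15x^2−20x−60 = ((5/2)x−5)(2x^2+10x+12) + (0)
Last nonzero remainder: 2x^2+10x+12. Dividing through by 2 gives the monic gcd x^2+5x+6.
Cancel x^2+5x+6 from numerator and denominator to get the reduced form.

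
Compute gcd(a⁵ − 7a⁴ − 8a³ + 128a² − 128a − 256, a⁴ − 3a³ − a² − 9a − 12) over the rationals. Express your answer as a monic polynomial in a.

Apply the Euclidean algorithm:
  a⁵ − 7a⁴ − 8a³ + 128a² − 128a − 256 = (a − 4)(a⁴ − 3a³ − a² − 9a − 12) + (−19a³ + 133a² − 152a − 304)
  a⁴ − 3a³ − a² − 9a − 12 = (−(1/19)a − 4/19)(−19a³ + 133a² − 152a − 304) + (19a² − 57a − 76)
  −19a³ + 133a² − 152a − 304 = (−a + 4)(19a² − 57a − 76) + (0)
Last nonzero remainder: 19a² − 57a − 76. Dividing through by 19 gives the monic gcd a² − 3a − 4.

a² − 3a − 4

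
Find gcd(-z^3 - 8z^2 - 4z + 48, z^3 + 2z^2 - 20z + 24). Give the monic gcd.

z^2 + 4z - 12

Repeated division with remainder:
  -z^3 - 8z^2 - 4z + 48 = (-1)(z^3 + 2z^2 - 20z + 24) + (-6z^2 - 24z + 72)
  z^3 + 2z^2 - 20z + 24 = (-(1/6)z + 1/3)(-6z^2 - 24z + 72) + (0)
Last nonzero remainder: -6z^2 - 24z + 72. Dividing through by -6 gives the monic gcd z^2 + 4z - 12.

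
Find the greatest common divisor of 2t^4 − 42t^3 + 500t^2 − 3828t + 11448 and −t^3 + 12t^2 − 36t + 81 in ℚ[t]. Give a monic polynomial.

Repeated division with remainder:
  2t^4 − 42t^3 + 500t^2 − 3828t + 11448 = (−2t + 18)(−t^3 + 12t^2 − 36t + 81) + (212t^2 − 3018t + 9990)
  −t^3 + 12t^2 − 36t + 81 = (−(1/212)t − 237/22472)(212t^2 − 3018t + 9990) + (−(232659/11236)t + 2093931/11236)
  212t^2 − 3018t + 9990 = (−(2382032/232659)t + 4157320/77553)(−(232659/11236)t + 2093931/11236) + (0)
Last nonzero remainder: −(232659/11236)t + 2093931/11236. Dividing through by −232659/11236 gives the monic gcd t − 9.

t − 9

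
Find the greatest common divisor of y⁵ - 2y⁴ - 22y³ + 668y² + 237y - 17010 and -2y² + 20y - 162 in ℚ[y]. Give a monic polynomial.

y² - 10y + 81

By polynomial division,
  y⁵ - 2y⁴ - 22y³ + 668y² + 237y - 17010 = (-(1/2)y³ - 4y² + (23/2)y + 105)(-2y² + 20y - 162) + (0)
Last nonzero remainder: -2y² + 20y - 162. Dividing through by -2 gives the monic gcd y² - 10y + 81.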